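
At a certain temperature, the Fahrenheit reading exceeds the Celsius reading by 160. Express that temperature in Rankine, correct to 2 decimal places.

779.67°R

Let x be the Fahrenheit reading; then the Celsius reading is 5/9·x - 17.7778.
(5/9·x - 17.7778) - x = -160  ⇒  (-4/9)·x = -142.222  ⇒  x = 320.0000°F.
In Celsius: (320 - 32) × 5/9 = 160.0000°C.
In Rankine: 160.0000 × 1.8 + 491.67 = 779.67°R.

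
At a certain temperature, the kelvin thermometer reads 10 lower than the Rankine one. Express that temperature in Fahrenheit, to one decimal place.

Let x be the Rankine reading; then the kelvin reading is 5/9·x.
(5/9·x) - x = -10  ⇒  (-4/9)·x = -10  ⇒  x = 22.5000°R.
In Celsius: (22.5 - 491.67) × 5/9 = -260.6500°C.
In Fahrenheit: -260.6500 × 1.8 + 32 = -437.2°F.

-437.2°F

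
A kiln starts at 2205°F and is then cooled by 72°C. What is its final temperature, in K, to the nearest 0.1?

1408.4 K

Initial temperature in Celsius: (2205 - 32) × 5/9 = 1207.2222°C.
Final Celsius temperature: 1207.2222 - 72.0000 = 1135.2222°C.
In kelvin: 1135.2222 + 273.15 = 1408.4 K.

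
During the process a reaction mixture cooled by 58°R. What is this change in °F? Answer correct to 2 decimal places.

58.00°F

Rankine and Fahrenheit degrees are the same size, so the interval is unchanged: 58.00.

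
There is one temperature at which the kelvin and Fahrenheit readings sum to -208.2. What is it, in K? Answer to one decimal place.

89.8 K

Let K be the kelvin reading. The Fahrenheit reading is F = 1.8·K - 459.67.
Require K + F = -208.2: (2.8)·K - 459.67 = -208.2.
K = (-208.2 + 459.67) / (2.8) = 89.8.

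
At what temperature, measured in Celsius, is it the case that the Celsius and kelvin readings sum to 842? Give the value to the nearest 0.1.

Let C be the Celsius reading. The kelvin reading is K = 1·C + 273.15.
Require C + K = 842: (2)·C + 273.15 = 842.
C = (842 - 273.15) / (2) = 284.4.

284.4°C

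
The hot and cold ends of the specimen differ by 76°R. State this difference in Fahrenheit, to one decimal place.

76.0°F

Rankine and Fahrenheit degrees are the same size, so the interval is unchanged: 76.0.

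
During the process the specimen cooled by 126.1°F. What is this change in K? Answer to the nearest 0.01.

70.06 K

An interval of 1°F corresponds to 5/9 K.
126.1 × 5/9 = 70.06.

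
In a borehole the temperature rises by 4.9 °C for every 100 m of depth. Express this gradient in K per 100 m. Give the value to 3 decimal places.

4.900 K/100 m

The quantity depends on a temperature interval, so only the ratio of degree sizes applies; the offset between the scales is irrelevant.
A change of 1°C is a change of 1 K, so 4.9 × 1 = 4.900.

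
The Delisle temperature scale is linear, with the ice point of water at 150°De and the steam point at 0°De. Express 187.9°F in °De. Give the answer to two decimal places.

20.08°De

First in Celsius: (187.9 - 32) × 5/9 = 86.6111°C.
Linearly onto the Delisle scale: 150 + (86.6111 / 100) × (0 - 150) = 20.08°De.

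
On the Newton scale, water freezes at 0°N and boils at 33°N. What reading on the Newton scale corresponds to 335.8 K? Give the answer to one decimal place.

20.7°N

First in Celsius: 335.8 - 273.15 = 62.6500°C.
Linearly onto the Newton scale: 0 + (62.6500 / 100) × (33 - 0) = 20.7°N.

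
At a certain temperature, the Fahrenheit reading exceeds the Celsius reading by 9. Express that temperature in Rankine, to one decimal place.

Let x be the Celsius reading; then the Fahrenheit reading is 1.8·x + 32.
(1.8·x + 32) - x = 9  ⇒  (0.8)·x = -23  ⇒  x = -28.7500°C.
In Rankine: -28.7500 × 1.8 + 491.67 = 439.9°R.

439.9°R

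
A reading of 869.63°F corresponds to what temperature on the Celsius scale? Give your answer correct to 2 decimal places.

In Celsius: (869.63 - 32) × 5/9 = 465.3500°C.

465.35°C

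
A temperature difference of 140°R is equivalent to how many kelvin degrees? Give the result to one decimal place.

An interval of 1°R corresponds to 5/9 K.
140 × 5/9 = 77.8.

77.8 K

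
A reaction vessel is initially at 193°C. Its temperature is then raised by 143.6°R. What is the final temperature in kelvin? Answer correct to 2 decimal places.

The 143.6°R change is an interval, so only the factor 5/9 applies: +143.6 × 5/9 = +79.7778°C.
Final Celsius temperature: 193.0000 + 79.7778 = 272.7778°C.
In kelvin: 272.7778 + 273.15 = 545.93 K.

545.93 K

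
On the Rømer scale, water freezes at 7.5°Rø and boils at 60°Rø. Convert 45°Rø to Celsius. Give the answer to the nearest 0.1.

71.4°C

Linear interpolation between the fixed points: C = (45 - 7.5) × 100 / (60 - 7.5) = 71.4286°C.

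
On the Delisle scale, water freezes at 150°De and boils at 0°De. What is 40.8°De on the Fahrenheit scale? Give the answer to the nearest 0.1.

Linear interpolation between the fixed points: C = (40.8 - 150) × 100 / (0 - 150) = 72.8000°C.
Then 72.8000 × 1.8 + 32 = 163.0°F.

163.0°F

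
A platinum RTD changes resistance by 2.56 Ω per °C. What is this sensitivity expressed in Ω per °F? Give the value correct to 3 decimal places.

Since only a temperature interval is involved, the additive offset between the scales drops out.
A change of 1°F is a change of 5/9°C, so per °F the value is 2.56 × 5/9 = 1.422.

1.422 Ω per °F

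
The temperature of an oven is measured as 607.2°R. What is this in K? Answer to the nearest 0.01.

337.33 K

In Celsius: (607.2 - 491.67) × 5/9 = 64.1833°C.
In kelvin: 64.1833 + 273.15 = 337.33 K.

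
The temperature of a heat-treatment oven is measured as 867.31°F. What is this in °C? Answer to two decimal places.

In Celsius: (867.31 - 32) × 5/9 = 464.0611°C.

464.06°C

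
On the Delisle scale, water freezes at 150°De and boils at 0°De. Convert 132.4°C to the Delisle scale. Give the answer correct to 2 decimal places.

-48.60°De

Linearly onto the Delisle scale: 150 + (132.4000 / 100) × (0 - 150) = -48.60°De.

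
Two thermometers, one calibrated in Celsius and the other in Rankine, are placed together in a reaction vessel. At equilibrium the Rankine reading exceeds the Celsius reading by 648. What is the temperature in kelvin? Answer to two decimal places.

Let x be the Celsius reading; then the Rankine reading is 1.8·x + 491.67.
(1.8·x + 491.67) - x = 648  ⇒  (0.8)·x = 156.33  ⇒  x = 195.4125°C.
In kelvin: 195.4125 + 273.15 = 468.56 K.

468.56 K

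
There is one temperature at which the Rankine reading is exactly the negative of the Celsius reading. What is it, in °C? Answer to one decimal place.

-175.6°C

Let C be the Celsius reading. The Rankine reading is R = 1.8·C + 491.67.
Require R = -1·C: 1.8·C + 491.67 = -1·C.
(2.8)·C = -491.67  ⇒  C = -175.6.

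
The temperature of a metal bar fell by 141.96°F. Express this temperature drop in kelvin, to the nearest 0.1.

An interval of 1°F corresponds to 5/9 K.
141.96 × 5/9 = 78.9.

78.9 K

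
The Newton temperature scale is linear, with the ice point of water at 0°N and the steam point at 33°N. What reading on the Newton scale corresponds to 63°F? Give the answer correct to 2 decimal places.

First in Celsius: (63 - 32) × 5/9 = 17.2222°C.
Linearly onto the Newton scale: 0 + (17.2222 / 100) × (33 - 0) = 5.68°N.

5.68°N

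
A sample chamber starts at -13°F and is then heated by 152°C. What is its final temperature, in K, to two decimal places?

400.15 K

Initial temperature in Celsius: (-13 - 32) × 5/9 = -25.0000°C.
Final Celsius temperature: -25.0000 + 152.0000 = 127.0000°C.
In kelvin: 127.0000 + 273.15 = 400.15 K.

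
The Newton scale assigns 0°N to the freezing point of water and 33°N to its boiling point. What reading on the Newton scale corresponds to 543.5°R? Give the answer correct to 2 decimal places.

9.50°N

First in Celsius: (543.5 - 491.67) × 5/9 = 28.7944°C.
Linearly onto the Newton scale: 0 + (28.7944 / 100) × (33 - 0) = 9.50°N.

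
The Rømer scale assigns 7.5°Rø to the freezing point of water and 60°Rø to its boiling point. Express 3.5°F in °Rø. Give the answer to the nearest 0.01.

-0.81°Rø

First in Celsius: (3.5 - 32) × 5/9 = -15.8333°C.
Linearly onto the Rømer scale: 7.5 + (-15.8333 / 100) × (60 - 7.5) = -0.81°Rø.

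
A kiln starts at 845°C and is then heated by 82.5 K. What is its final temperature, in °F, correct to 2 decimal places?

1701.50°F

The 82.5 K change is an interval; Kelvin and Celsius degrees are the same size, so ΔC = +82.5°C.
Final Celsius temperature: 845.0000 + 82.5000 = 927.5000°C.
In Fahrenheit: 927.5000 × 1.8 + 32 = 1701.50°F.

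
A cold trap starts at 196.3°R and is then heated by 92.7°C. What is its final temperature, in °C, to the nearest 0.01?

-71.39°C

Initial temperature in Celsius: (196.3 - 491.67) × 5/9 = -164.0944°C.
Final Celsius temperature: -164.0944 + 92.7000 = -71.3944°C.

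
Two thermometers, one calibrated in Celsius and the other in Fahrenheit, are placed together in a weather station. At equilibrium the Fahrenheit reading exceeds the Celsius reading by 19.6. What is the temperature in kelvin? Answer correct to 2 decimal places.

257.65 K

Let x be the Celsius reading; then the Fahrenheit reading is 1.8·x + 32.
(1.8·x + 32) - x = 19.6  ⇒  (0.8)·x = -12.4  ⇒  x = -15.5000°C.
In kelvin: -15.5000 + 273.15 = 257.65 K.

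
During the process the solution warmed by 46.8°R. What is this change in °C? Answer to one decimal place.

26.0°C

An interval of 1°R corresponds to 5/9°C.
46.8 × 5/9 = 26.0.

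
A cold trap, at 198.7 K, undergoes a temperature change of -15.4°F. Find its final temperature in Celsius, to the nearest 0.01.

-83.01°C

Initial temperature in Celsius: 198.7 - 273.15 = -74.4500°C.
The 15.4°F change is an interval, so only the factor 5/9 applies: -15.4 × 5/9 = -8.5556°C.
Final Celsius temperature: -74.4500 - 8.5556 = -83.0056°C.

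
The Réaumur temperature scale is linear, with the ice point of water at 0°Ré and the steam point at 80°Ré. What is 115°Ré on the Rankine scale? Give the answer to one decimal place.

Linear interpolation between the fixed points: C = (115 - 0) × 100 / (80 - 0) = 143.7500°C.
Then 143.7500 × 1.8 + 491.67 = 750.4°R.

750.4°R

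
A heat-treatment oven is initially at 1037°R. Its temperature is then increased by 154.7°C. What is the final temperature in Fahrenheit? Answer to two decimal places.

855.79°F

Initial temperature in Celsius: (1037 - 491.67) × 5/9 = 302.9611°C.
Final Celsius temperature: 302.9611 + 154.7000 = 457.6611°C.
In Fahrenheit: 457.6611 × 1.8 + 32 = 855.79°F.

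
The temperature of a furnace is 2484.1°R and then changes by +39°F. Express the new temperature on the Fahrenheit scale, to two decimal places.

2063.43°F

Initial temperature in Celsius: (2484.1 - 491.67) × 5/9 = 1106.9056°C.
The 39°F change is an interval, so only the factor 5/9 applies: +39 × 5/9 = +21.6667°C.
Final Celsius temperature: 1106.9056 + 21.6667 = 1128.5722°C.
In Fahrenheit: 1128.5722 × 1.8 + 32 = 2063.43°F.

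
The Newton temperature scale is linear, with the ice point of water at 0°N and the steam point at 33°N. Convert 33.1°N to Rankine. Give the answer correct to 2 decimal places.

672.22°R

Linear interpolation between the fixed points: C = (33.1 - 0) × 100 / (33 - 0) = 100.3030°C.
Then 100.3030 × 1.8 + 491.67 = 672.22°R.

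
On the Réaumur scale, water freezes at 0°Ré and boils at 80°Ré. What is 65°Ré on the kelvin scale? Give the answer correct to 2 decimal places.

Linear interpolation between the fixed points: C = (65 - 0) × 100 / (80 - 0) = 81.2500°C.
Then 81.2500 + 273.15 = 354.40 K.

354.40 K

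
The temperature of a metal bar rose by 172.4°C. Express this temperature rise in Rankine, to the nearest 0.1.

For a temperature interval the offset drops out; only the factor 1.8 applies.
172.4 × 1.8 = 310.3.

310.3°R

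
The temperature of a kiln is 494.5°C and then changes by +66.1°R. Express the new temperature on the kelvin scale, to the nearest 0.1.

804.4 K

The 66.1°R change is an interval, so only the factor 5/9 applies: +66.1 × 5/9 = +36.7222°C.
Final Celsius temperature: 494.5000 + 36.7222 = 531.2222°C.
In kelvin: 531.2222 + 273.15 = 804.4 K.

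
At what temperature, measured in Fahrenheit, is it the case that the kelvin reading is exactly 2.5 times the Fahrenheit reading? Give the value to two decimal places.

131.33°F

Let F be the Fahrenheit reading. The kelvin reading is K = 5/9·F + 255.372.
Require K = 2.5·F: 5/9·F + 255.372 = 2.5·F.
(-35/18)·F = -255.372  ⇒  F = 131.33.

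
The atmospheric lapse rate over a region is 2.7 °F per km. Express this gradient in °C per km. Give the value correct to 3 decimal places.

The quantity depends on a temperature interval, so only the ratio of degree sizes applies; the offset between the scales is irrelevant.
A change of 1°F is a change of 5/9°C, so 2.7 × 5/9 = 1.500.

1.500 °C/km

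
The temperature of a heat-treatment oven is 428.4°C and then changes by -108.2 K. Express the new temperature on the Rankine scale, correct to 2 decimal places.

The 108.2 K change is an interval; Kelvin and Celsius degrees are the same size, so ΔC = -108.2°C.
Final Celsius temperature: 428.4000 - 108.2000 = 320.2000°C.
In Rankine: 320.2000 × 1.8 + 491.67 = 1068.03°R.

1068.03°R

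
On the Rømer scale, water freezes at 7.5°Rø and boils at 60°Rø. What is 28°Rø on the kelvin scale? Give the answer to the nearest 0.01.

Linear interpolation between the fixed points: C = (28 - 7.5) × 100 / (60 - 7.5) = 39.0476°C.
Then 39.0476 + 273.15 = 312.20 K.

312.20 K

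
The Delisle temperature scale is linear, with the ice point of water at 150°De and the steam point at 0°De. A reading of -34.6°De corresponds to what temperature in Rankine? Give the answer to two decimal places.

713.19°R

Linear interpolation between the fixed points: C = (-34.6 - 150) × 100 / (0 - 150) = 123.0667°C.
Then 123.0667 × 1.8 + 491.67 = 713.19°R.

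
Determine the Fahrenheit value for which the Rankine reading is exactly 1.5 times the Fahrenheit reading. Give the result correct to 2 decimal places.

Let F be the Fahrenheit reading. The Rankine reading is R = 1·F + 459.67.
Require R = 1.5·F: 1·F + 459.67 = 1.5·F.
(-0.5)·F = -459.67  ⇒  F = 919.34.

919.34°F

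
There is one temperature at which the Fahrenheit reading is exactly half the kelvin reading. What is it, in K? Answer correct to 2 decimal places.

353.59 K

Let K be the kelvin reading. The Fahrenheit reading is F = 1.8·K - 459.67.
Require F = 0.5·K: 1.8·K - 459.67 = 0.5·K.
(1.3)·K = 459.67  ⇒  K = 353.59.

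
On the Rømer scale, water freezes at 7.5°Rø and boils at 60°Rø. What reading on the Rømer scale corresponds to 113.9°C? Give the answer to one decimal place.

67.3°Rø

Linearly onto the Rømer scale: 7.5 + (113.9000 / 100) × (60 - 7.5) = 67.3°Rø.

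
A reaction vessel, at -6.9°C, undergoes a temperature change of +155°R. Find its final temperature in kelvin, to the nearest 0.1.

The 155°R change is an interval, so only the factor 5/9 applies: +155 × 5/9 = +86.1111°C.
Final Celsius temperature: -6.9000 + 86.1111 = 79.2111°C.
In kelvin: 79.2111 + 273.15 = 352.4 K.

352.4 K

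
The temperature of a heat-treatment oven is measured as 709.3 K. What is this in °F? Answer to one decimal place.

In Celsius: 709.3 - 273.15 = 436.1500°C.
In Fahrenheit: 436.1500 × 1.8 + 32 = 817.1°F.

817.1°F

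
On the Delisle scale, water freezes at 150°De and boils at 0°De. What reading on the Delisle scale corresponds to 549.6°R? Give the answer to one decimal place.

101.7°De

First in Celsius: (549.6 - 491.67) × 5/9 = 32.1833°C.
Linearly onto the Delisle scale: 150 + (32.1833 / 100) × (0 - 150) = 101.7°De.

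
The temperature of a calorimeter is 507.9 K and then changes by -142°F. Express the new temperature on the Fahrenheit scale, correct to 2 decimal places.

Initial temperature in Celsius: 507.9 - 273.15 = 234.7500°C.
The 142°F change is an interval, so only the factor 5/9 applies: -142 × 5/9 = -78.8889°C.
Final Celsius temperature: 234.7500 - 78.8889 = 155.8611°C.
In Fahrenheit: 155.8611 × 1.8 + 32 = 312.55°F.

312.55°F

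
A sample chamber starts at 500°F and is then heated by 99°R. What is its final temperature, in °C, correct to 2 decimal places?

315.00°C

Initial temperature in Celsius: (500 - 32) × 5/9 = 260.0000°C.
The 99°R change is an interval, so only the factor 5/9 applies: +99 × 5/9 = +55.0000°C.
Final Celsius temperature: 260.0000 + 55.0000 = 315.0000°C.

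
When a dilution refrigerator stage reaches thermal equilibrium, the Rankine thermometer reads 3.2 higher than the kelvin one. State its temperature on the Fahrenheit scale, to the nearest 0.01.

Let x be the kelvin reading; then the Rankine reading is 1.8·x.
(1.8·x) - x = 3.2  ⇒  (0.8)·x = 3.2  ⇒  x = 4.0000 K.
In Celsius: 4 - 273.15 = -269.1500°C.
In Fahrenheit: -269.1500 × 1.8 + 32 = -452.47°F.

-452.47°F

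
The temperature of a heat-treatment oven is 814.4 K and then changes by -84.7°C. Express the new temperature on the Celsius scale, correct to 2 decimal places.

456.55°C

Initial temperature in Celsius: 814.4 - 273.15 = 541.2500°C.
Final Celsius temperature: 541.2500 - 84.7000 = 456.5500°C.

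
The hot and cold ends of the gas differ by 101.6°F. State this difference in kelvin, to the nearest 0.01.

56.44 K

Only the scale ratio 5/9 matters for a change in temperature.
101.6 × 5/9 = 56.44.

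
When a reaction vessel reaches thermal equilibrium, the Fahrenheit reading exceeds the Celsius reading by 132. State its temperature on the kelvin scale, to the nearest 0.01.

398.15 K

Let x be the Fahrenheit reading; then the Celsius reading is 5/9·x - 17.7778.
(5/9·x - 17.7778) - x = -132  ⇒  (-4/9)·x = -114.222  ⇒  x = 257.0000°F.
In Celsius: (257 - 32) × 5/9 = 125.0000°C.
In kelvin: 125.0000 + 273.15 = 398.15 K.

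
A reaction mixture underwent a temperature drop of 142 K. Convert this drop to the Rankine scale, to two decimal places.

For a temperature interval the offset drops out; only the factor 1.8 applies.
142 × 1.8 = 255.60.

255.60°R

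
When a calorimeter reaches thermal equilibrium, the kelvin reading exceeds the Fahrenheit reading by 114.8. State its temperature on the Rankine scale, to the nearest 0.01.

Let x be the Fahrenheit reading; then the kelvin reading is 5/9·x + 255.372.
(5/9·x + 255.372) - x = 114.8  ⇒  (-4/9)·x = -140.572  ⇒  x = 316.2875°F.
In Celsius: (316.2875 - 32) × 5/9 = 157.9375°C.
In Rankine: 157.9375 × 1.8 + 491.67 = 775.96°R.

775.96°R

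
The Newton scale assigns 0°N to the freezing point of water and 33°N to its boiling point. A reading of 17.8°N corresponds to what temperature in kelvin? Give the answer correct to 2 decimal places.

327.09 K

Linear interpolation between the fixed points: C = (17.8 - 0) × 100 / (33 - 0) = 53.9394°C.
Then 53.9394 + 273.15 = 327.09 K.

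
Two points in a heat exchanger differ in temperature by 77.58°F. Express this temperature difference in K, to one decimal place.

43.1 K

For a temperature interval the offset drops out; only the factor 5/9 applies.
77.58 × 5/9 = 43.1.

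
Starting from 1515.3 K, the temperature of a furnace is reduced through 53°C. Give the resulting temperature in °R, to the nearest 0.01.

2632.14°R

Initial temperature in Celsius: 1515.3 - 273.15 = 1242.1500°C.
Final Celsius temperature: 1242.1500 - 53.0000 = 1189.1500°C.
In Rankine: 1189.1500 × 1.8 + 491.67 = 2632.14°R.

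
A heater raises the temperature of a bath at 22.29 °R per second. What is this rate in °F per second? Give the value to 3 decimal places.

22.290 °F/second

Since only a temperature interval is involved, the additive offset between the scales drops out.
A change of 1°R is a change of 1°F, so 22.29 × 1 = 22.290.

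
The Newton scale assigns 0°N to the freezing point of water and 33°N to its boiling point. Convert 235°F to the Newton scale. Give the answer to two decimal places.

37.22°N

First in Celsius: (235 - 32) × 5/9 = 112.7778°C.
Linearly onto the Newton scale: 0 + (112.7778 / 100) × (33 - 0) = 37.22°N.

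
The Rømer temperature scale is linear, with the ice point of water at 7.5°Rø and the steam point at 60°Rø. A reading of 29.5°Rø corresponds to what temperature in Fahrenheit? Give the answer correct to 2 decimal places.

107.43°F

Linear interpolation between the fixed points: C = (29.5 - 7.5) × 100 / (60 - 7.5) = 41.9048°C.
Then 41.9048 × 1.8 + 32 = 107.43°F.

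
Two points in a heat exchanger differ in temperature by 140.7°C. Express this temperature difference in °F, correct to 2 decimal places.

253.26°F

Only the scale ratio 1.8 matters for a change in temperature.
140.7 × 1.8 = 253.26.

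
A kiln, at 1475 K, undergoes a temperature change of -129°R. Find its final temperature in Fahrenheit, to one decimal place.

Initial temperature in Celsius: 1475 - 273.15 = 1201.8500°C.
The 129°R change is an interval, so only the factor 5/9 applies: -129 × 5/9 = -71.6667°C.
Final Celsius temperature: 1201.8500 - 71.6667 = 1130.1833°C.
In Fahrenheit: 1130.1833 × 1.8 + 32 = 2066.3°F.

2066.3°F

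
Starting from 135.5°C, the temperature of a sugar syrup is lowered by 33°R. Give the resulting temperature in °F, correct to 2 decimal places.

The 33°R change is an interval, so only the factor 5/9 applies: -33 × 5/9 = -18.3333°C.
Final Celsius temperature: 135.5000 - 18.3333 = 117.1667°C.
In Fahrenheit: 117.1667 × 1.8 + 32 = 242.90°F.

242.90°F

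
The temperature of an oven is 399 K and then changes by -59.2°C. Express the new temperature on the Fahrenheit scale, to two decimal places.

Initial temperature in Celsius: 399 - 273.15 = 125.8500°C.
Final Celsius temperature: 125.8500 - 59.2000 = 66.6500°C.
In Fahrenheit: 66.6500 × 1.8 + 32 = 151.97°F.

151.97°F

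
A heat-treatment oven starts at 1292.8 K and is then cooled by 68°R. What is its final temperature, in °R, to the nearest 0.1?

Initial temperature in Celsius: 1292.8 - 273.15 = 1019.6500°C.
The 68°R change is an interval, so only the factor 5/9 applies: -68 × 5/9 = -37.7778°C.
Final Celsius temperature: 1019.6500 - 37.7778 = 981.8722°C.
In Rankine: 981.8722 × 1.8 + 491.67 = 2259.0°R.

2259.0°R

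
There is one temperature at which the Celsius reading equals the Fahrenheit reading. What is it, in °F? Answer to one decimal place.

Let F be the Fahrenheit reading. The Celsius reading is C = 5/9·F - 17.7778.
Set C = F: 5/9·F - 17.7778 = F.
(-4/9)·F = 17.7778  ⇒  F = -40.0.

-40.0°F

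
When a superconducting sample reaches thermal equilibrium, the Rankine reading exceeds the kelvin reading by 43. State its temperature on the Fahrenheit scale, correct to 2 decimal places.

-362.92°F

Let x be the Rankine reading; then the kelvin reading is 5/9·x.
(5/9·x) - x = -43  ⇒  (-4/9)·x = -43  ⇒  x = 96.7500°R.
In Celsius: (96.75 - 491.67) × 5/9 = -219.4000°C.
In Fahrenheit: -219.4000 × 1.8 + 32 = -362.92°F.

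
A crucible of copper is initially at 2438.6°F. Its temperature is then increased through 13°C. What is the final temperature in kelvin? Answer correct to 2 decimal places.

Initial temperature in Celsius: (2438.6 - 32) × 5/9 = 1337.0000°C.
Final Celsius temperature: 1337.0000 + 13.0000 = 1350.0000°C.
In kelvin: 1350.0000 + 273.15 = 1623.15 K.

1623.15 K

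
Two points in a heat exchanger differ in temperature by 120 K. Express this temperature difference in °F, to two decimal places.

216.00°F

For a temperature interval the offset drops out; only the factor 1.8 applies.
120 × 1.8 = 216.00.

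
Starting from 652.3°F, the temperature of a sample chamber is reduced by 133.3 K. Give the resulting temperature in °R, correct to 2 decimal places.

872.03°R

Initial temperature in Celsius: (652.3 - 32) × 5/9 = 344.6111°C.
The 133.3 K change is an interval; Kelvin and Celsius degrees are the same size, so ΔC = -133.3°C.
Final Celsius temperature: 344.6111 - 133.3000 = 211.3111°C.
In Rankine: 211.3111 × 1.8 + 491.67 = 872.03°R.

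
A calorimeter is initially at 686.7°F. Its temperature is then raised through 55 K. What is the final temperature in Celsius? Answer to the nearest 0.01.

418.72°C

Initial temperature in Celsius: (686.7 - 32) × 5/9 = 363.7222°C.
The 55 K change is an interval; Kelvin and Celsius degrees are the same size, so ΔC = +55°C.
Final Celsius temperature: 363.7222 + 55.0000 = 418.7222°C.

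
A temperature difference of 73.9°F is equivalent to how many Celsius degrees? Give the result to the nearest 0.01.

Only the scale ratio 5/9 matters for a change in temperature.
73.9 × 5/9 = 41.06.

41.06°C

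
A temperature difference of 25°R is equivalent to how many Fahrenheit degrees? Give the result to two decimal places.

25.00°F

Rankine and Fahrenheit degrees are the same size, so the interval is unchanged: 25.00.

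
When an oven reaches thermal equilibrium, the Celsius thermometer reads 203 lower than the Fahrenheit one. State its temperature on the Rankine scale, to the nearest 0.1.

Let x be the Fahrenheit reading; then the Celsius reading is 5/9·x - 17.7778.
(5/9·x - 17.7778) - x = -203  ⇒  (-4/9)·x = -185.222  ⇒  x = 416.7500°F.
In Celsius: (416.75 - 32) × 5/9 = 213.7500°C.
In Rankine: 213.7500 × 1.8 + 491.67 = 876.4°R.

876.4°R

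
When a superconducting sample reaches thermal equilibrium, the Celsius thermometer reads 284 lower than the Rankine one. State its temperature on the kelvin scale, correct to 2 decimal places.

13.56 K

Let x be the Rankine reading; then the Celsius reading is 5/9·x - 273.15.
(5/9·x - 273.15) - x = -284  ⇒  (-4/9)·x = -10.85  ⇒  x = 24.4125°R.
In Celsius: (24.4125 - 491.67) × 5/9 = -259.5875°C.
In kelvin: -259.5875 + 273.15 = 13.56 K.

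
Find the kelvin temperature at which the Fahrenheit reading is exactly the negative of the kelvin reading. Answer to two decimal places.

164.17 K

Let K be the kelvin reading. The Fahrenheit reading is F = 1.8·K - 459.67.
Require F = -1·K: 1.8·K - 459.67 = -1·K.
(2.8)·K = 459.67  ⇒  K = 164.17.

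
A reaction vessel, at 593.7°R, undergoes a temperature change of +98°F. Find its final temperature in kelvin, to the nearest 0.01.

384.28 K

Initial temperature in Celsius: (593.7 - 491.67) × 5/9 = 56.6833°C.
The 98°F change is an interval, so only the factor 5/9 applies: +98 × 5/9 = +54.4444°C.
Final Celsius temperature: 56.6833 + 54.4444 = 111.1278°C.
In kelvin: 111.1278 + 273.15 = 384.28 K.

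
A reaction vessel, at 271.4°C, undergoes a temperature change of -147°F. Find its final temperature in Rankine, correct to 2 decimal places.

833.19°R

The 147°F change is an interval, so only the factor 5/9 applies: -147 × 5/9 = -81.6667°C.
Final Celsius temperature: 271.4000 - 81.6667 = 189.7333°C.
In Rankine: 189.7333 × 1.8 + 491.67 = 833.19°R.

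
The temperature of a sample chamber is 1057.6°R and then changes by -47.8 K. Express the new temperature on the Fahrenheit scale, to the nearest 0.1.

Initial temperature in Celsius: (1057.6 - 491.67) × 5/9 = 314.4056°C.
The 47.8 K change is an interval; Kelvin and Celsius degrees are the same size, so ΔC = -47.8°C.
Final Celsius temperature: 314.4056 - 47.8000 = 266.6056°C.
In Fahrenheit: 266.6056 × 1.8 + 32 = 511.9°F.

511.9°F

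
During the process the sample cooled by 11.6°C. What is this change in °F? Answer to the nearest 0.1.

20.9°F

An interval of 1°C corresponds to 1.8°F.
11.6 × 1.8 = 20.9.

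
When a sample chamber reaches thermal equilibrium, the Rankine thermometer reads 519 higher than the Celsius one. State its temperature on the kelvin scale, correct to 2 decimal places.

Let x be the Celsius reading; then the Rankine reading is 1.8·x + 491.67.
(1.8·x + 491.67) - x = 519  ⇒  (0.8)·x = 27.33  ⇒  x = 34.1625°C.
In kelvin: 34.1625 + 273.15 = 307.31 K.

307.31 K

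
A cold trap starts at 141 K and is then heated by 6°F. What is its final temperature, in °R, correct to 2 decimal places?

Initial temperature in Celsius: 141 - 273.15 = -132.1500°C.
The 6°F change is an interval, so only the factor 5/9 applies: +6 × 5/9 = +3.3333°C.
Final Celsius temperature: -132.1500 + 3.3333 = -128.8167°C.
In Rankine: -128.8167 × 1.8 + 491.67 = 259.80°R.

259.80°R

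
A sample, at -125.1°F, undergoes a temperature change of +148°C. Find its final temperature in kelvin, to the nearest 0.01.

333.87 K

Initial temperature in Celsius: (-125.1 - 32) × 5/9 = -87.2778°C.
Final Celsius temperature: -87.2778 + 148.0000 = 60.7222°C.
In kelvin: 60.7222 + 273.15 = 333.87 K.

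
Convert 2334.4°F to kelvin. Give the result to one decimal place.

In Celsius: (2334.4 - 32) × 5/9 = 1279.1111°C.
In kelvin: 1279.1111 + 273.15 = 1552.3 K.

1552.3 K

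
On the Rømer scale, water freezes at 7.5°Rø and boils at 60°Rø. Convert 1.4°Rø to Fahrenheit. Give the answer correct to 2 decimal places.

11.09°F

Linear interpolation between the fixed points: C = (1.4 - 7.5) × 100 / (60 - 7.5) = -11.6190°C.
Then -11.6190 × 1.8 + 32 = 11.09°F.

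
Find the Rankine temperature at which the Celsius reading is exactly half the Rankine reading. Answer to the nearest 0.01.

4916.70°R

Let R be the Rankine reading. The Celsius reading is C = 5/9·R - 273.15.
Require C = 0.5·R: 5/9·R - 273.15 = 0.5·R.
(1/18)·R = 273.15  ⇒  R = 4916.70.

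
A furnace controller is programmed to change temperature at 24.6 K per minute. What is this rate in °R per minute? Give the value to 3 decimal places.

The quantity depends on a temperature interval, so only the ratio of degree sizes applies; the offset between the scales is irrelevant.
A change of 1 K is a change of 1.8°R, so 24.6 × 1.8 = 44.280.

44.280 °R/minute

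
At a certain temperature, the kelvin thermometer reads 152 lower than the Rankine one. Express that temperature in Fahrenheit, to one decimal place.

Let x be the Rankine reading; then the kelvin reading is 5/9·x.
(5/9·x) - x = -152  ⇒  (-4/9)·x = -152  ⇒  x = 342.0000°R.
In Celsius: (342 - 491.67) × 5/9 = -83.1500°C.
In Fahrenheit: -83.1500 × 1.8 + 32 = -117.7°F.

-117.7°F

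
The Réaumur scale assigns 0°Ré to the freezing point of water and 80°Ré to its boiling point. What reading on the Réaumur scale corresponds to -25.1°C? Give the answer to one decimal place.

Linearly onto the Réaumur scale: 0 + (-25.1000 / 100) × (80 - 0) = -20.1°Ré.

-20.1°Ré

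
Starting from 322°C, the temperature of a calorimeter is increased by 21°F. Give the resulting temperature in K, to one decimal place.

606.8 K

The 21°F change is an interval, so only the factor 5/9 applies: +21 × 5/9 = +11.6667°C.
Final Celsius temperature: 322.0000 + 11.6667 = 333.6667°C.
In kelvin: 333.6667 + 273.15 = 606.8 K.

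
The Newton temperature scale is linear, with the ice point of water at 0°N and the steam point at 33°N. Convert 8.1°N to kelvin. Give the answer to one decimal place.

Linear interpolation between the fixed points: C = (8.1 - 0) × 100 / (33 - 0) = 24.5455°C.
Then 24.5455 + 273.15 = 297.7 K.

297.7 K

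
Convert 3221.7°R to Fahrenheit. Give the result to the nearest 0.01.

In Celsius: (3221.7 - 491.67) × 5/9 = 1516.6833°C.
In Fahrenheit: 1516.6833 × 1.8 + 32 = 2762.03°F.

2762.03°F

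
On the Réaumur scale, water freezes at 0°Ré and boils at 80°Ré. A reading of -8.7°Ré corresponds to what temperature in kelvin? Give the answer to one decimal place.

Linear interpolation between the fixed points: C = (-8.7 - 0) × 100 / (80 - 0) = -10.8750°C.
Then -10.8750 + 273.15 = 262.3 K.

262.3 K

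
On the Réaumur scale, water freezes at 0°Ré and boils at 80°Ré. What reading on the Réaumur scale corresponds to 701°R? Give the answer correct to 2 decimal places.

First in Celsius: (701 - 491.67) × 5/9 = 116.2944°C.
Linearly onto the Réaumur scale: 0 + (116.2944 / 100) × (80 - 0) = 93.04°Ré.

93.04°Ré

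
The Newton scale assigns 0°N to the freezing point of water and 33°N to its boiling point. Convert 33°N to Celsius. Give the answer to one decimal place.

100.0°C

Linear interpolation between the fixed points: C = (33 - 0) × 100 / (33 - 0) = 100.0000°C.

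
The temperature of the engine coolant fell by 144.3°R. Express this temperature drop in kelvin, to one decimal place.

80.2 K

For a temperature interval the offset drops out; only the factor 5/9 applies.
144.3 × 5/9 = 80.2.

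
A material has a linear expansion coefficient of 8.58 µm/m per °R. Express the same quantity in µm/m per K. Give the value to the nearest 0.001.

15.444 µm/m per K

The quantity depends on a temperature interval, so only the ratio of degree sizes applies; the offset between the scales is irrelevant.
A change of 1 K is a change of 1.8°R, so per K the value is 8.58 × 1.8 = 15.444.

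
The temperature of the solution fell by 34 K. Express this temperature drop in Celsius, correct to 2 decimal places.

34.00°C

Kelvin and Celsius degrees are the same size, so the interval is unchanged: 34.00.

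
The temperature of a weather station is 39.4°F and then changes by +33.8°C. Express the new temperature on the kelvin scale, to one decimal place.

311.1 K

Initial temperature in Celsius: (39.4 - 32) × 5/9 = 4.1111°C.
Final Celsius temperature: 4.1111 + 33.8000 = 37.9111°C.
In kelvin: 37.9111 + 273.15 = 311.1 K.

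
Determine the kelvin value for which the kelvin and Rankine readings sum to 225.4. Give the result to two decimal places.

Let K be the kelvin reading. The Rankine reading is R = 1.8·K.
Require K + R = 225.4: (2.8)·K = 225.4.
K = (225.4) / (2.8) = 80.50.

80.50 K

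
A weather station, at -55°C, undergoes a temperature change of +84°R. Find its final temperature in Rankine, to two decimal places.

The 84°R change is an interval, so only the factor 5/9 applies: +84 × 5/9 = +46.6667°C.
Final Celsius temperature: -55.0000 + 46.6667 = -8.3333°C.
In Rankine: -8.3333 × 1.8 + 491.67 = 476.67°R.

476.67°R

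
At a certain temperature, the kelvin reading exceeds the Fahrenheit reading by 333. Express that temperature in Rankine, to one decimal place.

285.0°R

Let x be the kelvin reading; then the Fahrenheit reading is 1.8·x - 459.67.
(1.8·x - 459.67) - x = -333  ⇒  (0.8)·x = 126.67  ⇒  x = 158.3375 K.
In Celsius: 158.3375 - 273.15 = -114.8125°C.
In Rankine: -114.8125 × 1.8 + 491.67 = 285.0°R.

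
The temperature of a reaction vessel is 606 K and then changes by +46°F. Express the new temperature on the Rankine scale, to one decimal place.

Initial temperature in Celsius: 606 - 273.15 = 332.8500°C.
The 46°F change is an interval, so only the factor 5/9 applies: +46 × 5/9 = +25.5556°C.
Final Celsius temperature: 332.8500 + 25.5556 = 358.4056°C.
In Rankine: 358.4056 × 1.8 + 491.67 = 1136.8°R.

1136.8°R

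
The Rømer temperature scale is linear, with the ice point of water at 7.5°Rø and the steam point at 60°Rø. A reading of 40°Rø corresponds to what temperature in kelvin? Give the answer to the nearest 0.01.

Linear interpolation between the fixed points: C = (40 - 7.5) × 100 / (60 - 7.5) = 61.9048°C.
Then 61.9048 + 273.15 = 335.05 K.

335.05 K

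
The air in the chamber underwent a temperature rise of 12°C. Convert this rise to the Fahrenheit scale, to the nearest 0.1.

21.6°F

Only the scale ratio 1.8 matters for a change in temperature.
12 × 1.8 = 21.6.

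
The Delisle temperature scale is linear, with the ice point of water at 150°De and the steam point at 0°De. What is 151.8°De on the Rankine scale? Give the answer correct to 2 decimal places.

489.51°R

Linear interpolation between the fixed points: C = (151.8 - 150) × 100 / (0 - 150) = -1.2000°C.
Then -1.2000 × 1.8 + 491.67 = 489.51°R.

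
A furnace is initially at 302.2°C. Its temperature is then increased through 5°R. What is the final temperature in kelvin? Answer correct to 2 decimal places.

578.13 K

The 5°R change is an interval, so only the factor 5/9 applies: +5 × 5/9 = +2.7778°C.
Final Celsius temperature: 302.2000 + 2.7778 = 304.9778°C.
In kelvin: 304.9778 + 273.15 = 578.13 K.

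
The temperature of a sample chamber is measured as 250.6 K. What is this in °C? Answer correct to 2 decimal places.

In Celsius: 250.6 - 273.15 = -22.5500°C.

-22.55°C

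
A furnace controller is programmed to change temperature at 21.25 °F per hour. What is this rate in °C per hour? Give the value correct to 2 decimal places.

11.81 °C/hour

Since only a temperature interval is involved, the additive offset between the scales drops out.
A change of 1°F is a change of 5/9°C, so 21.25 × 5/9 = 11.81.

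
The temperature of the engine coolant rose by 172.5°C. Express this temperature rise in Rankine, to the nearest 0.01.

310.50°R

An interval of 1°C corresponds to 1.8°R.
172.5 × 1.8 = 310.50.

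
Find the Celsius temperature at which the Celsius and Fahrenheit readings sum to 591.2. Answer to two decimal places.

199.71°C

Let C be the Celsius reading. The Fahrenheit reading is F = 1.8·C + 32.
Require C + F = 591.2: (2.8)·C + 32 = 591.2.
C = (591.2 - 32) / (2.8) = 199.71.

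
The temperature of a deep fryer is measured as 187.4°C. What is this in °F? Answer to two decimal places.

In Fahrenheit: 187.4000 × 1.8 + 32 = 369.32°F.

369.32°F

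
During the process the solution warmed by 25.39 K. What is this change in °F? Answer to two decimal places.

45.70°F

Only the scale ratio 1.8 matters for a change in temperature.
25.39 × 1.8 = 45.70.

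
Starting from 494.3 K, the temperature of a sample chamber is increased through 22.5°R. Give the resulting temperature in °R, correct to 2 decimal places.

Initial temperature in Celsius: 494.3 - 273.15 = 221.1500°C.
The 22.5°R change is an interval, so only the factor 5/9 applies: +22.5 × 5/9 = +12.5000°C.
Final Celsius temperature: 221.1500 + 12.5000 = 233.6500°C.
In Rankine: 233.6500 × 1.8 + 491.67 = 912.24°R.

912.24°R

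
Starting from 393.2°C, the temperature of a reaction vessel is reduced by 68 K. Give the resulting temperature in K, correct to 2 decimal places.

The 68 K change is an interval; Kelvin and Celsius degrees are the same size, so ΔC = -68°C.
Final Celsius temperature: 393.2000 - 68.0000 = 325.2000°C.
In kelvin: 325.2000 + 273.15 = 598.35 K.

598.35 K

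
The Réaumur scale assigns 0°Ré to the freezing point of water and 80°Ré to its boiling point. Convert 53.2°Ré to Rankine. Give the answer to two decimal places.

611.37°R

Linear interpolation between the fixed points: C = (53.2 - 0) × 100 / (80 - 0) = 66.5000°C.
Then 66.5000 × 1.8 + 491.67 = 611.37°R.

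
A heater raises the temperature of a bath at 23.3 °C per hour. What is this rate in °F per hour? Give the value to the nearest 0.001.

41.940 °F/hour

Since only a temperature interval is involved, the additive offset between the scales drops out.
A change of 1°C is a change of 1.8°F, so 23.3 × 1.8 = 41.940.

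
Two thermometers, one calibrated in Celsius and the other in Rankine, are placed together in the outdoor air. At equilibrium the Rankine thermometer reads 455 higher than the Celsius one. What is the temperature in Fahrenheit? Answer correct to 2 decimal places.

Let x be the Celsius reading; then the Rankine reading is 1.8·x + 491.67.
(1.8·x + 491.67) - x = 455  ⇒  (0.8)·x = -36.67  ⇒  x = -45.8375°C.
In Fahrenheit: -45.8375 × 1.8 + 32 = -50.51°F.

-50.51°F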